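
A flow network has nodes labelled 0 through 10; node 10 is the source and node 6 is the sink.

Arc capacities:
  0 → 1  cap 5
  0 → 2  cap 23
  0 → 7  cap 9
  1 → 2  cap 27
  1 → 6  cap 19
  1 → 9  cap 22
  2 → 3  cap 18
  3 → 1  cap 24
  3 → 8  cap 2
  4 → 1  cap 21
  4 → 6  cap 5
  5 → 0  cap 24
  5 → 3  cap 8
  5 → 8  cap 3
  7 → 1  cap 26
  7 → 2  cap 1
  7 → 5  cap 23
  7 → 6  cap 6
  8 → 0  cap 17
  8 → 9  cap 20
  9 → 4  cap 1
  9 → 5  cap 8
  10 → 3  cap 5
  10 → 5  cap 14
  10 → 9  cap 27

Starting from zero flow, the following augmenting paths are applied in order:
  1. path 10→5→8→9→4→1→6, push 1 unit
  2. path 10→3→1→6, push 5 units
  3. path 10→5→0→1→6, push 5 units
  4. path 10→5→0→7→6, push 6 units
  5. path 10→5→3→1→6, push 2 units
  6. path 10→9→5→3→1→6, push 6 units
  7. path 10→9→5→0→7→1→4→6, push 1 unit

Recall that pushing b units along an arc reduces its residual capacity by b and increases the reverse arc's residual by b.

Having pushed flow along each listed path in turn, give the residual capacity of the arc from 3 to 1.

after path 1 (10→5→8→9→4→1→6, push 1): res(3,1)=24
after path 2 (10→3→1→6, push 5): res(3,1)=19
after path 3 (10→5→0→1→6, push 5): res(3,1)=19
after path 4 (10→5→0→7→6, push 6): res(3,1)=19
after path 5 (10→5→3→1→6, push 2): res(3,1)=17
after path 6 (10→9→5→3→1→6, push 6): res(3,1)=11
after path 7 (10→9→5→0→7→1→4→6, push 1): res(3,1)=11

Residual capacity of (3,1): 11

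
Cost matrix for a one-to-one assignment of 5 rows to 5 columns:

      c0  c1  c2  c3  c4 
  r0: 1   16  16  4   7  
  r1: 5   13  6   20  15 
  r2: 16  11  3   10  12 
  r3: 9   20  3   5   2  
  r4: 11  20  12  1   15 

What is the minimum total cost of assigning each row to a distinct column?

Minimum assignment cost: 20

optimal assignment: row0→col0 (cost 1), row1→col1 (cost 13), row2→col2 (cost 3), row3→col4 (cost 2), row4→col3 (cost 1)
total = 1 + 13 + 3 + 2 + 1 = 20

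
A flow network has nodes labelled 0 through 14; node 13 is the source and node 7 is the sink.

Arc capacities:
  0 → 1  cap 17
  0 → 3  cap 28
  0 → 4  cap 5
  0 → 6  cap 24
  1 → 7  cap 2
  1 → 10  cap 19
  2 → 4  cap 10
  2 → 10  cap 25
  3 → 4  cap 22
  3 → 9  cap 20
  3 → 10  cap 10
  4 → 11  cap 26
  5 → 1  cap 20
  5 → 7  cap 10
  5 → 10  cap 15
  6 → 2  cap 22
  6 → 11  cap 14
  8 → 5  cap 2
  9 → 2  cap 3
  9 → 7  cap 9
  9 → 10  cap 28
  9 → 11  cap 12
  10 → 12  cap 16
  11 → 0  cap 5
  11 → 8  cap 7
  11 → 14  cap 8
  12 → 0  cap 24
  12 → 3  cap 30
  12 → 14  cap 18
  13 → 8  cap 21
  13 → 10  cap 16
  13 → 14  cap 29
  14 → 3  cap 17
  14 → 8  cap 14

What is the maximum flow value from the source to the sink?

Maximum flow value: 13

augment #1: 13→8→5→7 bottleneck 2, total now 2
augment #2: 13→14→3→9→7 bottleneck 9, total now 11
augment #3: 13→10→12→0→1→7 bottleneck 2, total now 13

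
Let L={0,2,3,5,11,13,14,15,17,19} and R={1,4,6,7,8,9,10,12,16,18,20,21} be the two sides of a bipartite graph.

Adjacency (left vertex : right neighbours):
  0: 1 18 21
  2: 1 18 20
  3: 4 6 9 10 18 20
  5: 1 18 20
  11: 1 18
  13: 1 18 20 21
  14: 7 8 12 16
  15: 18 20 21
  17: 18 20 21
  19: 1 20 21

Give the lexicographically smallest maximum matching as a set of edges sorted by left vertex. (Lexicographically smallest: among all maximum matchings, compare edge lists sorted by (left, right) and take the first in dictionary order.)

|M| = 6 (so the lex-smallest maximum matching has 6 edges)
process left vertices in ascending order; for each, take the smallest-labelled available neighbour that still permits 6 edges overall, or leave it unmatched if none does
lex-smallest matching: {0-1, 2-18, 3-4, 5-20, 13-21, 14-7}

Lex-smallest maximum matching: {(0,1), (2,18), (3,4), (5,20), (13,21), (14,7)}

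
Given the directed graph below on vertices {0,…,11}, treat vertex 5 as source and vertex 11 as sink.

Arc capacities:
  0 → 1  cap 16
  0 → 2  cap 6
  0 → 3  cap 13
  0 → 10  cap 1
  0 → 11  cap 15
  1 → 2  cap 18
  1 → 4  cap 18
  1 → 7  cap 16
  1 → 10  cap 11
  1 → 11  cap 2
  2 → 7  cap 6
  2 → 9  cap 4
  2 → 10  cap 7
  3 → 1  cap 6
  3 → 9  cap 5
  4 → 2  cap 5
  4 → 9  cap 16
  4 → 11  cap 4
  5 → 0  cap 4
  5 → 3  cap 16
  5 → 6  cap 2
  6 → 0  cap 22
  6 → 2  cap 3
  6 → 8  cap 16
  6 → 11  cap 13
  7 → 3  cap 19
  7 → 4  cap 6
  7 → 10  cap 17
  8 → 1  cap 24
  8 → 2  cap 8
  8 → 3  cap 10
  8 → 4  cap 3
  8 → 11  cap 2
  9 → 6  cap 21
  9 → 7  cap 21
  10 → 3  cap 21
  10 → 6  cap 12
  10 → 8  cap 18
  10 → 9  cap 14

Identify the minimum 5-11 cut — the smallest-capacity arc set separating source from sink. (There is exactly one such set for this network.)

Min-cut arcs: {(3,1), (3,9), (5,0), (5,6)} (total capacity 17)

augment #1: 5→0→11 push 4
augment #2: 5→6→11 push 2
augment #3: 5→3→1→11 push 2
augment #4: 5→3→1→4→11 push 4
augment #5: 5→3→9→6→11 push 5
max flow = 17; residual-reachable set from 5 gives S-side
cut edges (S→T): {(3,1), (3,9), (5,0), (5,6)} total cap 17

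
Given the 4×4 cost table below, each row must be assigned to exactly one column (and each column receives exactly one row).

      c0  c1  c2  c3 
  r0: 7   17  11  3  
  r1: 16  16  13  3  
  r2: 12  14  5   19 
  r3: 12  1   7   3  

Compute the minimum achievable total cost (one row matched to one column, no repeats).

optimal assignment: row0→col0 (cost 7), row1→col3 (cost 3), row2→col2 (cost 5), row3→col1 (cost 1)
total = 7 + 3 + 5 + 1 = 16

Minimum assignment cost: 16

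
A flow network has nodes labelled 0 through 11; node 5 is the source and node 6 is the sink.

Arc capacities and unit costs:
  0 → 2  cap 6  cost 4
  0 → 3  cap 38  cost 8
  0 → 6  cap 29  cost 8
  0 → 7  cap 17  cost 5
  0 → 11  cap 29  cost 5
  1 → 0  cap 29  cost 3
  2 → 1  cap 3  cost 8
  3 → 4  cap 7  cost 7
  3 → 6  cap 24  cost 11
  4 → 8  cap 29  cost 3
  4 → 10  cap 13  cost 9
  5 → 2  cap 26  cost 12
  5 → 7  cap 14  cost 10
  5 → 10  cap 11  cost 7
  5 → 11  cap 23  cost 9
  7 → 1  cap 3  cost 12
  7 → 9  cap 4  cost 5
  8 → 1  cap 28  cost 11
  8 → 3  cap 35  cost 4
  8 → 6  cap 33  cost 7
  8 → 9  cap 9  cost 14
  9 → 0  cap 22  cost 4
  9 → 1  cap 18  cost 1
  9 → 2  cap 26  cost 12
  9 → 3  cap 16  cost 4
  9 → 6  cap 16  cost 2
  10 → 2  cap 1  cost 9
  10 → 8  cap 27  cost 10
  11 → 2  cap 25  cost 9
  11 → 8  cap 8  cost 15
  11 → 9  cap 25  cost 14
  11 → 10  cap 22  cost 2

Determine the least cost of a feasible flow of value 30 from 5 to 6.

Minimum cost for 30 units: 716

shortest-cost path #1: 5→7→9→6 push 4 @ unit cost 17 (adds 68)
shortest-cost path #2: 5→10→8→6 push 11 @ unit cost 24 (adds 264)
shortest-cost path #3: 5→11→9→6 push 12 @ unit cost 25 (adds 300)
shortest-cost path #4: 5→11→10→8→6 push 3 @ unit cost 28 (adds 84)
total cost = 716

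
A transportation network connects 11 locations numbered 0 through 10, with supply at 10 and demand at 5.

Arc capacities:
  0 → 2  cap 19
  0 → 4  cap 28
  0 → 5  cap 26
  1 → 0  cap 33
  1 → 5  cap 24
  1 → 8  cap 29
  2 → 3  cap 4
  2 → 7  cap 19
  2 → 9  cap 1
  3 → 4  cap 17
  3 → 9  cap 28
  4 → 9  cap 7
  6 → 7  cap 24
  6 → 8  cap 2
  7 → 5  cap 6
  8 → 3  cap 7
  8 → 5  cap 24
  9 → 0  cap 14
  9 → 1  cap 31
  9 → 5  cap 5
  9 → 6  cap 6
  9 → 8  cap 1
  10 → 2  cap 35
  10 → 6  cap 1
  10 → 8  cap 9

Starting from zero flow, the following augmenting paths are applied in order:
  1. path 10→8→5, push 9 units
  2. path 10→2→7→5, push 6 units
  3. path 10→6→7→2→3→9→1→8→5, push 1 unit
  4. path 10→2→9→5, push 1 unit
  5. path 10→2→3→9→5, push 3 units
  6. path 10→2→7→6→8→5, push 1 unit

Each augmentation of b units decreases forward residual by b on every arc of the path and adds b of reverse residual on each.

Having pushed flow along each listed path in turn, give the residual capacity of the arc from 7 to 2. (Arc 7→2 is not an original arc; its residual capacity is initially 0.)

Residual capacity of (7,2): 6

after path 1 (10→8→5, push 9): res(7,2)=0
after path 2 (10→2→7→5, push 6): res(7,2)=6
after path 3 (10→6→7→2→3→9→1→8→5, push 1): res(7,2)=5
after path 4 (10→2→9→5, push 1): res(7,2)=5
after path 5 (10→2→3→9→5, push 3): res(7,2)=5
after path 6 (10→2→7→6→8→5, push 1): res(7,2)=6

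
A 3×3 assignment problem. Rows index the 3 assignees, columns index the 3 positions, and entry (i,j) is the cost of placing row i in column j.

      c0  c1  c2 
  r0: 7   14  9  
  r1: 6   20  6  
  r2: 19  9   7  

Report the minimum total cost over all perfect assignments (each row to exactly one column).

optimal assignment: row0→col0 (cost 7), row1→col2 (cost 6), row2→col1 (cost 9)
total = 7 + 6 + 9 = 22

Minimum assignment cost: 22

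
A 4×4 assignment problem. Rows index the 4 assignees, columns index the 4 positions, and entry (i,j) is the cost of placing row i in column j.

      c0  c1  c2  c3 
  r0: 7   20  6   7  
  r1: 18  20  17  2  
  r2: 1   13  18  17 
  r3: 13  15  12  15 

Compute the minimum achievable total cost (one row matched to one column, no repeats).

optimal assignment: row0→col2 (cost 6), row1→col3 (cost 2), row2→col0 (cost 1), row3→col1 (cost 15)
total = 6 + 2 + 1 + 15 = 24

Minimum assignment cost: 24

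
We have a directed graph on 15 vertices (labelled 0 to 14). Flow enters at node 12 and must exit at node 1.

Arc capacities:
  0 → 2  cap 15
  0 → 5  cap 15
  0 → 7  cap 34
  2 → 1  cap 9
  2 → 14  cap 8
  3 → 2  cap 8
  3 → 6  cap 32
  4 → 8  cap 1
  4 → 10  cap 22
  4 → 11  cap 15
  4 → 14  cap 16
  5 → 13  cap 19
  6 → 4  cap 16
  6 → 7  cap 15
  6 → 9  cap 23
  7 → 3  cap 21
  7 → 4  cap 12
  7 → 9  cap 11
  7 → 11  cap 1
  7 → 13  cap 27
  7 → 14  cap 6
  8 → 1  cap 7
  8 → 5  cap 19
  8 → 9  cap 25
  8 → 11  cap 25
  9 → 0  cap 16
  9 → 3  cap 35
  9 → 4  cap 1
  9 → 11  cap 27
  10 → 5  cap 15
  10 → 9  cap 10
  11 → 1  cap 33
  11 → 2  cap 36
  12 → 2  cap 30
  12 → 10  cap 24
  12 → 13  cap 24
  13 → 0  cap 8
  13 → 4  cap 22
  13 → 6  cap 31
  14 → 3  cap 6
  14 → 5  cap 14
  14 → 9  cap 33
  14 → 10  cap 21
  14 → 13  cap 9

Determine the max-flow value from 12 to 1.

augment #1: 12→2→1 bottleneck 9, total now 9
augment #2: 12→10→9→11→1 bottleneck 10, total now 19
augment #3: 12→13→4→8→1 bottleneck 1, total now 20
augment #4: 12→13→4→11→1 bottleneck 15, total now 35
augment #5: 12→2→14→9→11→1 bottleneck 8, total now 43

Maximum flow value: 43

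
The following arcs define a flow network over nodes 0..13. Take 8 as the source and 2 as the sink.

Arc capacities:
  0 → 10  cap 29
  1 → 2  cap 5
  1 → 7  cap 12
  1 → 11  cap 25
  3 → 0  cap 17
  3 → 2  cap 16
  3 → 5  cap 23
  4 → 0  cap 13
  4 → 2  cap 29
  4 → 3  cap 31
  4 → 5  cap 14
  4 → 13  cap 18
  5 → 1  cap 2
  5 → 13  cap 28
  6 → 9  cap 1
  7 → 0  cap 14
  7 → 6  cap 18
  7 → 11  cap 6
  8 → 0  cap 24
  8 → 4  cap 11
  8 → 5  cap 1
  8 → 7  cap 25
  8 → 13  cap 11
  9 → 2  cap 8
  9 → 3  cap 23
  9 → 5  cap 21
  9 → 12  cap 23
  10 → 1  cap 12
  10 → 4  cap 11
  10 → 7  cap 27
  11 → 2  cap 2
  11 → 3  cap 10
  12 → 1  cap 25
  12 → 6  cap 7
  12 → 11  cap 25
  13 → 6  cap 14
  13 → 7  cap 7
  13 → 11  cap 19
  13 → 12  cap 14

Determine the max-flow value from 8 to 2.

Maximum flow value: 40

augment #1: 8→4→2 bottleneck 11, total now 11
augment #2: 8→5→1→2 bottleneck 1, total now 12
augment #3: 8→7→11→2 bottleneck 2, total now 14
augment #4: 8→0→10→1→2 bottleneck 4, total now 18
augment #5: 8→0→10→4→2 bottleneck 11, total now 29
augment #6: 8→7→6→9→2 bottleneck 1, total now 30
augment #7: 8→7→11→3→2 bottleneck 4, total now 34
augment #8: 8→13→11→3→2 bottleneck 6, total now 40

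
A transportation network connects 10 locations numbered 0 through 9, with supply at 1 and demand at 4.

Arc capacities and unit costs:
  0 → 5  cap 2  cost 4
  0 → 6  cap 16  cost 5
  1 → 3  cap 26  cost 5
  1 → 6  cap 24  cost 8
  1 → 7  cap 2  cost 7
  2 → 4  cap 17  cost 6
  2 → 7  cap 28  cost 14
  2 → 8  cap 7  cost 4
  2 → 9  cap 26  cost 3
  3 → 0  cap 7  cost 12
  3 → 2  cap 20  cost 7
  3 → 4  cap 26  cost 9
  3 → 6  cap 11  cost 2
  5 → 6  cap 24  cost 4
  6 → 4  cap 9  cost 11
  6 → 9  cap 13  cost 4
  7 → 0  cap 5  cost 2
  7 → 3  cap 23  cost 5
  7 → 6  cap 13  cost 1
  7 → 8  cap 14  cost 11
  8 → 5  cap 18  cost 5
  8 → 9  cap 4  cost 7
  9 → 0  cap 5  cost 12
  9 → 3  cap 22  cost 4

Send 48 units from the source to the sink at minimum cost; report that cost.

shortest-cost path #1: 1→3→4 push 26 @ unit cost 14 (adds 364)
shortest-cost path #2: 1→6→4 push 9 @ unit cost 19 (adds 171)
shortest-cost path #3: 1→7→3→2→4 push 2 @ unit cost 25 (adds 50)
shortest-cost path #4: 1→6→9→3→2→4 push 11 @ unit cost 29 (adds 319)
total cost = 904

Minimum cost for 48 units: 904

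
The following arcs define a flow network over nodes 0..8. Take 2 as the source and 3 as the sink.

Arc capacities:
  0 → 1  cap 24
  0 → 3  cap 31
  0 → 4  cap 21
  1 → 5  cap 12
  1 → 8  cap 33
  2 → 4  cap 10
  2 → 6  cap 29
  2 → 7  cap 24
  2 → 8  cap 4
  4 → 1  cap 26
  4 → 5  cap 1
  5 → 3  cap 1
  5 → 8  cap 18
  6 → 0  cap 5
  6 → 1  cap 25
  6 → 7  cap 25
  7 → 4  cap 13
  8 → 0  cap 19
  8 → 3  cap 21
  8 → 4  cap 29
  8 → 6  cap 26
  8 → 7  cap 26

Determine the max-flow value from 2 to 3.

Maximum flow value: 46

augment #1: 2→8→3 bottleneck 4, total now 4
augment #2: 2→4→5→3 bottleneck 1, total now 5
augment #3: 2→6→0→3 bottleneck 5, total now 10
augment #4: 2→4→1→8→3 bottleneck 9, total now 19
augment #5: 2→6→1→8→3 bottleneck 8, total now 27
augment #6: 2→6→1→8→0→3 bottleneck 16, total now 43
augment #7: 2→7→4→1→5→8→0→3 bottleneck 3, total now 46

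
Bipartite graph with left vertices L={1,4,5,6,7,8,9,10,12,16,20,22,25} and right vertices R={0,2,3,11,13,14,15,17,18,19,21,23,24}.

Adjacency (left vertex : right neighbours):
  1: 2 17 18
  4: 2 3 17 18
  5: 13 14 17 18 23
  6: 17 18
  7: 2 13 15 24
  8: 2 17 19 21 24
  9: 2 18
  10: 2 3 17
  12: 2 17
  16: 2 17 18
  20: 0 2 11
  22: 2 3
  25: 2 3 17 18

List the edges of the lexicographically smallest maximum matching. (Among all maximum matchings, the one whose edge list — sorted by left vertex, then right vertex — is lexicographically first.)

Lex-smallest maximum matching: {(1,2), (4,3), (5,13), (6,17), (7,15), (8,19), (9,18), (20,0)}

|M| = 8 (so the lex-smallest maximum matching has 8 edges)
process left vertices in ascending order; for each, take the smallest-labelled available neighbour that still permits 8 edges overall, or leave it unmatched if none does
lex-smallest matching: {1-2, 4-3, 5-13, 6-17, 7-15, 8-19, 9-18, 20-0}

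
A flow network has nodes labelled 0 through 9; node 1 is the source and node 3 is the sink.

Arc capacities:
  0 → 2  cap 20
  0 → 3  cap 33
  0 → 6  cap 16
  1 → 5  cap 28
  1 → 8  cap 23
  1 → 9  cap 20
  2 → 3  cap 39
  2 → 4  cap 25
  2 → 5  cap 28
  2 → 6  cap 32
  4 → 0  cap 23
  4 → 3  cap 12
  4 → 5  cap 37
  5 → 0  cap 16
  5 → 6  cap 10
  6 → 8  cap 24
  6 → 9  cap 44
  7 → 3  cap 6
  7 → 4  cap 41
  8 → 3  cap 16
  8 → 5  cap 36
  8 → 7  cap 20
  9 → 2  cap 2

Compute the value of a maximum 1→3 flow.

augment #1: 1→8→3 bottleneck 16, total now 16
augment #2: 1→5→0→3 bottleneck 16, total now 32
augment #3: 1→8→7→3 bottleneck 6, total now 38
augment #4: 1→9→2→3 bottleneck 2, total now 40
augment #5: 1→8→7→4→3 bottleneck 1, total now 41
augment #6: 1→5→6→8→7→4→3 bottleneck 10, total now 51

Maximum flow value: 51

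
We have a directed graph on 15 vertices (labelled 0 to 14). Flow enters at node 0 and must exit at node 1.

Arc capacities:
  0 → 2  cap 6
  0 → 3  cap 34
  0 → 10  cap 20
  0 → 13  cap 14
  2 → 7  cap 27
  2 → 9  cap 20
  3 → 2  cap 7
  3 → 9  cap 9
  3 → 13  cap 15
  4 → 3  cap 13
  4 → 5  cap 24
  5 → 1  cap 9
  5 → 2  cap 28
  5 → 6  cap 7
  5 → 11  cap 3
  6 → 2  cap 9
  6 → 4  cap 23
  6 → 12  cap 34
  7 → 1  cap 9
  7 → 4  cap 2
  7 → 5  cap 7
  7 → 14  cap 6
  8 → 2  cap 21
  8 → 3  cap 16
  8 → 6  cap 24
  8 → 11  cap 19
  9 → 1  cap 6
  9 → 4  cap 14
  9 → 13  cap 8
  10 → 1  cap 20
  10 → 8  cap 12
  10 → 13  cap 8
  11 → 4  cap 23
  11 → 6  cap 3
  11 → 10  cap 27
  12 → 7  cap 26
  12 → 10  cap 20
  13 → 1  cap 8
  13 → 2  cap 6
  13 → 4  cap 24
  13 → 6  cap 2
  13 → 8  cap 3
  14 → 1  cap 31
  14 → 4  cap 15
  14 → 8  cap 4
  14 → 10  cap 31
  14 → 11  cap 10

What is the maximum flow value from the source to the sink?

Maximum flow value: 58

augment #1: 0→10→1 bottleneck 20, total now 20
augment #2: 0→13→1 bottleneck 8, total now 28
augment #3: 0→2→7→1 bottleneck 6, total now 34
augment #4: 0→3→9→1 bottleneck 6, total now 40
augment #5: 0→3→2→7→1 bottleneck 3, total now 43
augment #6: 0→13→4→5→1 bottleneck 6, total now 49
augment #7: 0→3→2→7→5→1 bottleneck 3, total now 52
augment #8: 0→3→2→7→14→1 bottleneck 1, total now 53
augment #9: 0→3→13→2→7→14→1 bottleneck 5, total now 58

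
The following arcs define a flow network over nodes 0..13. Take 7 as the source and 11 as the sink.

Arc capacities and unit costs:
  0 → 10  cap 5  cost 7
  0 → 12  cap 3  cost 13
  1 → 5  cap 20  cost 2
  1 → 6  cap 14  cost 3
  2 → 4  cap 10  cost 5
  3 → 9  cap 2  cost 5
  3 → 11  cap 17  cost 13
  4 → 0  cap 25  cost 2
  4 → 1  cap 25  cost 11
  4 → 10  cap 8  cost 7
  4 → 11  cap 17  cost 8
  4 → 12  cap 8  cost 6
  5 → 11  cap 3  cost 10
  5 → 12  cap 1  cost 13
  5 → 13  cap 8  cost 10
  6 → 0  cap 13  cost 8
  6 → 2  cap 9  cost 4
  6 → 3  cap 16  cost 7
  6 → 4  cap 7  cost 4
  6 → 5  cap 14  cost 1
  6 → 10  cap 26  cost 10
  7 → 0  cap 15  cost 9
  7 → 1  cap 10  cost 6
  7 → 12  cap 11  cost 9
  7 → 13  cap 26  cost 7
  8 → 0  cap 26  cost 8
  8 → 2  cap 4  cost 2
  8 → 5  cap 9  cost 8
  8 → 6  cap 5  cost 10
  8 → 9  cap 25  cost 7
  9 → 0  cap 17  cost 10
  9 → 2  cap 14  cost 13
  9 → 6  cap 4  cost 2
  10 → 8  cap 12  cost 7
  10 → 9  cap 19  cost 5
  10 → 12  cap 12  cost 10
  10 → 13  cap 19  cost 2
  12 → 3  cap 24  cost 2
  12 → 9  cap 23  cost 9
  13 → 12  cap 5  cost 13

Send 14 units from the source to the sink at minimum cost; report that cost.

shortest-cost path #1: 7→1→5→11 push 3 @ unit cost 18 (adds 54)
shortest-cost path #2: 7→1→6→4→11 push 7 @ unit cost 21 (adds 147)
shortest-cost path #3: 7→12→3→11 push 4 @ unit cost 24 (adds 96)
total cost = 297

Minimum cost for 14 units: 297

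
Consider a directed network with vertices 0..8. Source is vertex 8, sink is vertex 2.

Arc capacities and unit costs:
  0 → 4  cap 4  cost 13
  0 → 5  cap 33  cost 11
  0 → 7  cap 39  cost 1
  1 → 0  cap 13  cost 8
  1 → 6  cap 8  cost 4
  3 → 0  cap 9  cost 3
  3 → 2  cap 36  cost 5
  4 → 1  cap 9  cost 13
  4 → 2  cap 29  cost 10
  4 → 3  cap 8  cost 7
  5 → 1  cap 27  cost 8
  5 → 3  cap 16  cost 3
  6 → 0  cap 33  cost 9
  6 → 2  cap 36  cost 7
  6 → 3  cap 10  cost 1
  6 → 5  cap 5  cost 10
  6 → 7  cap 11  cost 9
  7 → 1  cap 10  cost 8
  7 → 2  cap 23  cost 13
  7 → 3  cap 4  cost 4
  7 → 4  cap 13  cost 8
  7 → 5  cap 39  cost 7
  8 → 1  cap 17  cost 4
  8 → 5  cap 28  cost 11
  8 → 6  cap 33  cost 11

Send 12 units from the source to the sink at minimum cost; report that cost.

shortest-cost path #1: 8→1→6→3→2 push 8 @ unit cost 14 (adds 112)
shortest-cost path #2: 8→6→3→2 push 2 @ unit cost 17 (adds 34)
shortest-cost path #3: 8→6→2 push 2 @ unit cost 18 (adds 36)
total cost = 182

Minimum cost for 12 units: 182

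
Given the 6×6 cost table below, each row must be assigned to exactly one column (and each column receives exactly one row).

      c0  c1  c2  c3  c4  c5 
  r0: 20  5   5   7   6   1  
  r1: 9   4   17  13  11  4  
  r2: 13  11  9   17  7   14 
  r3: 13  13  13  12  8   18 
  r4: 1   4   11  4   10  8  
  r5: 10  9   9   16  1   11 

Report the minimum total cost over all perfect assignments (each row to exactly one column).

Minimum assignment cost: 28

optimal assignment: row0→col5 (cost 1), row1→col1 (cost 4), row2→col2 (cost 9), row3→col3 (cost 12), row4→col0 (cost 1), row5→col4 (cost 1)
total = 1 + 4 + 9 + 12 + 1 + 1 = 28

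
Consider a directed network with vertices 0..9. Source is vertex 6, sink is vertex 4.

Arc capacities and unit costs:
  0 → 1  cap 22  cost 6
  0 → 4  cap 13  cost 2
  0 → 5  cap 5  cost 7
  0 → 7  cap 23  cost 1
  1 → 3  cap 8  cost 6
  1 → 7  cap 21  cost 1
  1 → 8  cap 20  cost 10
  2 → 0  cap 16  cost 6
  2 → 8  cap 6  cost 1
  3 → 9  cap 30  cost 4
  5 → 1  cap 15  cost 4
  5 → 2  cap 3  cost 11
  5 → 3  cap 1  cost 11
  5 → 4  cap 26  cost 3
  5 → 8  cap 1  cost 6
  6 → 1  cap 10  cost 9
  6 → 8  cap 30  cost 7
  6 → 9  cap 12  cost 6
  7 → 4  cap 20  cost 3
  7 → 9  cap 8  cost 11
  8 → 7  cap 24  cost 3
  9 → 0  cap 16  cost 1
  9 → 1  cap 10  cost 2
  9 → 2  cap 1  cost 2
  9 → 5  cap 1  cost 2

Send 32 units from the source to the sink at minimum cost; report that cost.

Minimum cost for 32 units: 368

shortest-cost path #1: 6→9→0→4 push 12 @ unit cost 9 (adds 108)
shortest-cost path #2: 6→8→7→4 push 20 @ unit cost 13 (adds 260)
total cost = 368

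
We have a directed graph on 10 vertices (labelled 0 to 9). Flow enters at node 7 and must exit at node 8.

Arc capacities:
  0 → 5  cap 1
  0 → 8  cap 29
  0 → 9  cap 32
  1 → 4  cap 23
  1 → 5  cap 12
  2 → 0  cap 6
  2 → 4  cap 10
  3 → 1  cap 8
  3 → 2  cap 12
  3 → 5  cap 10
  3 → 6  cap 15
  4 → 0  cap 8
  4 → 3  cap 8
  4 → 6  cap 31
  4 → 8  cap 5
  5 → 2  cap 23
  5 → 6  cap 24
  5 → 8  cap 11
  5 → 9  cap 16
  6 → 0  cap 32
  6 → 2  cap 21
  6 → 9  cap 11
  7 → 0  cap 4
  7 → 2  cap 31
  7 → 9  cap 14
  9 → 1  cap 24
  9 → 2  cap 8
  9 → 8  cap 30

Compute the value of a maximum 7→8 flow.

augment #1: 7→0→8 bottleneck 4, total now 4
augment #2: 7→9→8 bottleneck 14, total now 18
augment #3: 7→2→0→8 bottleneck 6, total now 24
augment #4: 7→2→4→8 bottleneck 5, total now 29
augment #5: 7→2→4→0→8 bottleneck 5, total now 34

Maximum flow value: 34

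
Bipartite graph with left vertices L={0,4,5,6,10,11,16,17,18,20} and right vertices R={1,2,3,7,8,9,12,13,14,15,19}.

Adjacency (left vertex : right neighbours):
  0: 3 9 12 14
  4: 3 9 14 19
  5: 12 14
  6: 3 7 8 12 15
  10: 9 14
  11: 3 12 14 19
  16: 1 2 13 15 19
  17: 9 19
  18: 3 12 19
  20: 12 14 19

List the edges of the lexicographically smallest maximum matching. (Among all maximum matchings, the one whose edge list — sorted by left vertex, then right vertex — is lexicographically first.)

Lex-smallest maximum matching: {(0,3), (4,9), (5,12), (6,7), (10,14), (11,19), (16,1)}

|M| = 7 (so the lex-smallest maximum matching has 7 edges)
process left vertices in ascending order; for each, take the smallest-labelled available neighbour that still permits 7 edges overall, or leave it unmatched if none does
lex-smallest matching: {0-3, 4-9, 5-12, 6-7, 10-14, 11-19, 16-1}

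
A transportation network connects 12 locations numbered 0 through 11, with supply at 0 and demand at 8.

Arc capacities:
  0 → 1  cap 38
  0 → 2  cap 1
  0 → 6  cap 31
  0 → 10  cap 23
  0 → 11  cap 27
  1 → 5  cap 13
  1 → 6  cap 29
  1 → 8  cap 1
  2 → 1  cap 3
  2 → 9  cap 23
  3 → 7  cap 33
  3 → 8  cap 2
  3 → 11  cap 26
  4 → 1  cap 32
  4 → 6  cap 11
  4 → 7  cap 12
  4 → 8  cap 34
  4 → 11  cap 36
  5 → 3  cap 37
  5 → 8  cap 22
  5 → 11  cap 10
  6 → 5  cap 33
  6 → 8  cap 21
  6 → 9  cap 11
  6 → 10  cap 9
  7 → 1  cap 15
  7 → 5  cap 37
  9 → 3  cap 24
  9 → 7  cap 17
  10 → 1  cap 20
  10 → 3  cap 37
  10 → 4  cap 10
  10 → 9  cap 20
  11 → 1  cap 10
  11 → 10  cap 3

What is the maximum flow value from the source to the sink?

augment #1: 0→1→8 bottleneck 1, total now 1
augment #2: 0→6→8 bottleneck 21, total now 22
augment #3: 0→1→5→8 bottleneck 13, total now 35
augment #4: 0→6→5→8 bottleneck 9, total now 44
augment #5: 0→10→3→8 bottleneck 2, total now 46
augment #6: 0→10→4→8 bottleneck 10, total now 56

Maximum flow value: 56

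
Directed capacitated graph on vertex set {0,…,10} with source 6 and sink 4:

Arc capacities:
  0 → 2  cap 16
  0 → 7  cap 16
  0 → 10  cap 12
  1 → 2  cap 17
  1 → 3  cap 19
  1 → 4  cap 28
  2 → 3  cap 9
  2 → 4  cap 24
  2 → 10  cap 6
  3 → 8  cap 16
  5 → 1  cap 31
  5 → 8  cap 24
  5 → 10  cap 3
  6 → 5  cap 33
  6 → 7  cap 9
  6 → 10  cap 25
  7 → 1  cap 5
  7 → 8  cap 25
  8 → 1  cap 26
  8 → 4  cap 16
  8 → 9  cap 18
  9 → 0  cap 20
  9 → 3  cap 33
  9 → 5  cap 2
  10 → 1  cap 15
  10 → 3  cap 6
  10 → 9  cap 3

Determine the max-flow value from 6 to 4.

augment #1: 6→5→1→4 bottleneck 28, total now 28
augment #2: 6→5→8→4 bottleneck 5, total now 33
augment #3: 6→7→8→4 bottleneck 9, total now 42
augment #4: 6→10→1→2→4 bottleneck 15, total now 57
augment #5: 6→10→3→8→4 bottleneck 2, total now 59
augment #6: 6→10→9→0→2→4 bottleneck 3, total now 62
augment #7: 6→10→3→8→1→2→4 bottleneck 2, total now 64
augment #8: 6→10→3→8→9→0→2→4 bottleneck 2, total now 66

Maximum flow value: 66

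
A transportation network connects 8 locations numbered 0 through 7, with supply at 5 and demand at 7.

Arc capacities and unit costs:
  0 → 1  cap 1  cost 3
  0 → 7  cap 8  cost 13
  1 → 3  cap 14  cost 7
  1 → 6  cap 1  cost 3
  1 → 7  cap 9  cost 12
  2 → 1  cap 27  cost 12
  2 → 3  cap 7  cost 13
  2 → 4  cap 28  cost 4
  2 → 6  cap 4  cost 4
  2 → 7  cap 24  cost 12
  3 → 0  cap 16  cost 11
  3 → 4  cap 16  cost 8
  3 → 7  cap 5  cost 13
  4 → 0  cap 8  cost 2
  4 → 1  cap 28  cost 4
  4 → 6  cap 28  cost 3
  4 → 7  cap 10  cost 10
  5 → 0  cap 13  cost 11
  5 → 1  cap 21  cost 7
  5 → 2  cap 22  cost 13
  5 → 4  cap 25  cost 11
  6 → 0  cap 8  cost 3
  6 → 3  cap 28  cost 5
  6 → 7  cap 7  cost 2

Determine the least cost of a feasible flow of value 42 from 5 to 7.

shortest-cost path #1: 5→1→6→7 push 1 @ unit cost 12 (adds 12)
shortest-cost path #2: 5→4→6→7 push 6 @ unit cost 16 (adds 96)
shortest-cost path #3: 5→1→7 push 9 @ unit cost 19 (adds 171)
shortest-cost path #4: 5→4→7 push 10 @ unit cost 21 (adds 210)
shortest-cost path #5: 5→0→7 push 8 @ unit cost 24 (adds 192)
shortest-cost path #6: 5→2→7 push 8 @ unit cost 25 (adds 200)
total cost = 881

Minimum cost for 42 units: 881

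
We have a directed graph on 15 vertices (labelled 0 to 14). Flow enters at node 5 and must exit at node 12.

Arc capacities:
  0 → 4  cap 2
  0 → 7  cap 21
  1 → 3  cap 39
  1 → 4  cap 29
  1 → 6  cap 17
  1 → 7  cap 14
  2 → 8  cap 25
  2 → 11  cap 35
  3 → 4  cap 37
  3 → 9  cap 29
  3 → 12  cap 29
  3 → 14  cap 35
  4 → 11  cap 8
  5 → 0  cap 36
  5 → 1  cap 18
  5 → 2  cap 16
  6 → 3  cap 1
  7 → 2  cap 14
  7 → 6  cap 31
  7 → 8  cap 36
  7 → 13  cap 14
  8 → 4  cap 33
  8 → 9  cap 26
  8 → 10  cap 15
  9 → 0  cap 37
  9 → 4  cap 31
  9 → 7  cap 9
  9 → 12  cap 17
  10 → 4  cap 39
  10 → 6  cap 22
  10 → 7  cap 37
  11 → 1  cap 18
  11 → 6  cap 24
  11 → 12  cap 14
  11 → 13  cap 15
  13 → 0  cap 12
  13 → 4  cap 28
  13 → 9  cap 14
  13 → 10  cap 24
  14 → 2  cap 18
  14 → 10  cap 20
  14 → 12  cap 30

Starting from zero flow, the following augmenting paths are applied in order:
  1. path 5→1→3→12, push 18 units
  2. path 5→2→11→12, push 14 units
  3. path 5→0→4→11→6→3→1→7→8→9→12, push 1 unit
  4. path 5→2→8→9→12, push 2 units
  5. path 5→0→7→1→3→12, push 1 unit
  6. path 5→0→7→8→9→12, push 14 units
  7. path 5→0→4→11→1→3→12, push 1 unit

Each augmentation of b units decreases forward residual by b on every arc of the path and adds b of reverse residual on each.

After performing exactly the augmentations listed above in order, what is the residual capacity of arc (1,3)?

after path 1 (5→1→3→12, push 18): res(1,3)=21
after path 2 (5→2→11→12, push 14): res(1,3)=21
after path 3 (5→0→4→11→6→3→1→7→8→9→12, push 1): res(1,3)=22
after path 4 (5→2→8→9→12, push 2): res(1,3)=22
after path 5 (5→0→7→1→3→12, push 1): res(1,3)=21
after path 6 (5→0→7→8→9→12, push 14): res(1,3)=21
after path 7 (5→0→4→11→1→3→12, push 1): res(1,3)=20

Residual capacity of (1,3): 20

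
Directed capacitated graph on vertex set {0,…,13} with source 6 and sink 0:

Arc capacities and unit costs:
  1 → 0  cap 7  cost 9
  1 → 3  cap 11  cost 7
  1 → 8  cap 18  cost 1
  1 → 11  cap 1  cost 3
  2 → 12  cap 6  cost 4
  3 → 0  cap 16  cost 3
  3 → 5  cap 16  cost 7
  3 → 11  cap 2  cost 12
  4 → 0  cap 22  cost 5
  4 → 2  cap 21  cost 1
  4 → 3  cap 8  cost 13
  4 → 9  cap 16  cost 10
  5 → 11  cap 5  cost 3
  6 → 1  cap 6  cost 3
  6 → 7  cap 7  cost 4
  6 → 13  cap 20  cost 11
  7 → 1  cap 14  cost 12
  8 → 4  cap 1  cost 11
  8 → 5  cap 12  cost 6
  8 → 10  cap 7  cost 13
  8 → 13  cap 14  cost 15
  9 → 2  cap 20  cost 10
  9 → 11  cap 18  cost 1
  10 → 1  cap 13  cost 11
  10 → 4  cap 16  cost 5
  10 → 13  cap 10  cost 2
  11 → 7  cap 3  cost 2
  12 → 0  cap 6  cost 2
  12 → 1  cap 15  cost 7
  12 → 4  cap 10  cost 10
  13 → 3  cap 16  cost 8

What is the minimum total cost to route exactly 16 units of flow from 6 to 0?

Minimum cost for 16 units: 292

shortest-cost path #1: 6→1→0 push 6 @ unit cost 12 (adds 72)
shortest-cost path #2: 6→13→3→0 push 10 @ unit cost 22 (adds 220)
total cost = 292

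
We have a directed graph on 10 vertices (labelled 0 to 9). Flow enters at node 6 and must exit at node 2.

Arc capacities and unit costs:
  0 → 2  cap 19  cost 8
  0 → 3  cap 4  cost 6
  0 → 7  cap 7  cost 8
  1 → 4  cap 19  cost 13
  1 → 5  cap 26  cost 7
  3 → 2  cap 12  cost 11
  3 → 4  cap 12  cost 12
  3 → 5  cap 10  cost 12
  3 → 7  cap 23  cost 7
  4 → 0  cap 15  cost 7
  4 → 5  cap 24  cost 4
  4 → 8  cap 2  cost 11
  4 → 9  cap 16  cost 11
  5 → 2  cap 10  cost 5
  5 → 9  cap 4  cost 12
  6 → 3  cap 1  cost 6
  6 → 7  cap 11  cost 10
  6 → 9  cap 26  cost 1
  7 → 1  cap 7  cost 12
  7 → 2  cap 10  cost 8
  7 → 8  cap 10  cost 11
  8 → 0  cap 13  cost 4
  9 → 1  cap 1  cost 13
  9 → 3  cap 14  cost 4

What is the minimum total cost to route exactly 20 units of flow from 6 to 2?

Minimum cost for 20 units: 336

shortest-cost path #1: 6→9→3→2 push 12 @ unit cost 16 (adds 192)
shortest-cost path #2: 6→7→2 push 8 @ unit cost 18 (adds 144)
total cost = 336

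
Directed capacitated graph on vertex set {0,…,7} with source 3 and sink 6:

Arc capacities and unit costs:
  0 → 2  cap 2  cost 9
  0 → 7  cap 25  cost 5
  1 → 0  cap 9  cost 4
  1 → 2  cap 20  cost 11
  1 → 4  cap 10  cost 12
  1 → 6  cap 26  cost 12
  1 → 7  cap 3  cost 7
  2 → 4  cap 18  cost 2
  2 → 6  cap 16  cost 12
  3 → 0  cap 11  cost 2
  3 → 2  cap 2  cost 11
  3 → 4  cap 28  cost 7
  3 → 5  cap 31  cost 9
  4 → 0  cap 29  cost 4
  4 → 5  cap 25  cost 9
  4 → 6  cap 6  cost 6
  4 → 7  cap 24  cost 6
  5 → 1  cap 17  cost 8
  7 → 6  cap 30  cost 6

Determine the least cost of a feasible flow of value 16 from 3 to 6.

Minimum cost for 16 units: 208

shortest-cost path #1: 3→4→6 push 6 @ unit cost 13 (adds 78)
shortest-cost path #2: 3→0→7→6 push 10 @ unit cost 13 (adds 130)
total cost = 208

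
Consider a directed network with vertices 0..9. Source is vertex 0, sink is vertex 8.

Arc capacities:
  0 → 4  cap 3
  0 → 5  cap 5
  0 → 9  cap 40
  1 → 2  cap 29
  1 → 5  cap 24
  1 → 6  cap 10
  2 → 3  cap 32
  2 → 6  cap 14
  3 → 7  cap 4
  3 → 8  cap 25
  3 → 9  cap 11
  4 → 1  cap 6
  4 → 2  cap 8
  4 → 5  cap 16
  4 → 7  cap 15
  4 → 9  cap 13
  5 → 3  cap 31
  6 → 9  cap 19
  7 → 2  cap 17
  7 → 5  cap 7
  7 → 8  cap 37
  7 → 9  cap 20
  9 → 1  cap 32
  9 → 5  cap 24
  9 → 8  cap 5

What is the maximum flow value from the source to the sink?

augment #1: 0→9→8 bottleneck 5, total now 5
augment #2: 0→4→7→8 bottleneck 3, total now 8
augment #3: 0→5→3→8 bottleneck 5, total now 13
augment #4: 0→9→5→3→8 bottleneck 20, total now 33
augment #5: 0→9→5→3→7→8 bottleneck 4, total now 37

Maximum flow value: 37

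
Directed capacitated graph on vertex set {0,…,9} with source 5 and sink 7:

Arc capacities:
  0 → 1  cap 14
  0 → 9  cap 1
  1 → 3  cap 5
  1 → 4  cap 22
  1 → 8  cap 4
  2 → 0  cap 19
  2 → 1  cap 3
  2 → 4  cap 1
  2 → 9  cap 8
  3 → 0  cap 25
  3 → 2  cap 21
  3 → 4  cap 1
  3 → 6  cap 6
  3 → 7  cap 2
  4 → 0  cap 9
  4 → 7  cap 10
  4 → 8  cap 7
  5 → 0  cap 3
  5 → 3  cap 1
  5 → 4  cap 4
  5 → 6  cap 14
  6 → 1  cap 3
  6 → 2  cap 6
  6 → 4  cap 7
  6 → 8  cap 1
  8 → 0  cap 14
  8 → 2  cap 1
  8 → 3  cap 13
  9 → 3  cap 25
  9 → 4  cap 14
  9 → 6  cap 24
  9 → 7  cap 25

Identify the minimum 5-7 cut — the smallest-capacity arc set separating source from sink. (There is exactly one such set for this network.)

Min-cut arcs: {(0,9), (2,9), (3,7), (4,7)} (total capacity 21)

augment #1: 5→3→7 push 1
augment #2: 5→4→7 push 4
augment #3: 5→0→9→7 push 1
augment #4: 5→6→4→7 push 6
augment #5: 5→0→1→3→7 push 1
augment #6: 5→6→2→9→7 push 6
augment #7: 5→6→8→2→9→7 push 1
augment #8: 5→0→1→3→2→9→7 push 1
max flow = 21; residual-reachable set from 5 gives S-side
cut edges (S→T): {(0,9), (2,9), (3,7), (4,7)} total cap 21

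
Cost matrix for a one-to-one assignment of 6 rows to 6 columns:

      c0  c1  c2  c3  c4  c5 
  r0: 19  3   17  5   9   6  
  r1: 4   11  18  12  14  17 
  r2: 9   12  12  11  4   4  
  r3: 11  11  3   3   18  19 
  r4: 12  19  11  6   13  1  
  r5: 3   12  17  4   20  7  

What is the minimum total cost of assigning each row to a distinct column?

optimal assignment: row0→col1 (cost 3), row1→col0 (cost 4), row2→col4 (cost 4), row3→col2 (cost 3), row4→col5 (cost 1), row5→col3 (cost 4)
total = 3 + 4 + 4 + 3 + 1 + 4 = 19

Minimum assignment cost: 19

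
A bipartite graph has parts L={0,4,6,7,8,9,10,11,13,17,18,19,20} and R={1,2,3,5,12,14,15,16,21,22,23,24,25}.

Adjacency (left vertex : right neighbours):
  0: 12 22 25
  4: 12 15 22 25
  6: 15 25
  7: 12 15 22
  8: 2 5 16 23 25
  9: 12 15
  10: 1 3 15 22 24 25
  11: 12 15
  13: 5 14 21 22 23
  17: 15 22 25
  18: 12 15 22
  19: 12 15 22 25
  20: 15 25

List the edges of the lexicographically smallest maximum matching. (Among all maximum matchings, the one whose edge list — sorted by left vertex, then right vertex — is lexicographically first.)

Lex-smallest maximum matching: {(0,12), (4,15), (6,25), (7,22), (8,2), (10,1), (13,5)}

|M| = 7 (so the lex-smallest maximum matching has 7 edges)
process left vertices in ascending order; for each, take the smallest-labelled available neighbour that still permits 7 edges overall, or leave it unmatched if none does
lex-smallest matching: {0-12, 4-15, 6-25, 7-22, 8-2, 10-1, 13-5}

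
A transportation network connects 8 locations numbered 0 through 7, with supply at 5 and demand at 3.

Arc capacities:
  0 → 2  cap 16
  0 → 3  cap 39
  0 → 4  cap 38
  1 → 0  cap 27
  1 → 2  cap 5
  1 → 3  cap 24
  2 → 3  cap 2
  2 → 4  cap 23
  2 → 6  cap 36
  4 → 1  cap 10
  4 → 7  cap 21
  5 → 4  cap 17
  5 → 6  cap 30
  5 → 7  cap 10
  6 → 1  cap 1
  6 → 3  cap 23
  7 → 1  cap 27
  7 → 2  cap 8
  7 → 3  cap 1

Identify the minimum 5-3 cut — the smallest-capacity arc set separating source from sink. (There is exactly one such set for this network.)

Min-cut arcs: {(5,4), (5,7), (6,1), (6,3)} (total capacity 51)

augment #1: 5→6→3 push 23
augment #2: 5→7→3 push 1
augment #3: 5→4→1→3 push 10
augment #4: 5→6→1→3 push 1
augment #5: 5→7→1→3 push 9
augment #6: 5→4→7→1→3 push 4
augment #7: 5→4→7→2→3 push 2
augment #8: 5→4→7→1→0→3 push 1
max flow = 51; residual-reachable set from 5 gives S-side
cut edges (S→T): {(5,4), (5,7), (6,1), (6,3)} total cap 51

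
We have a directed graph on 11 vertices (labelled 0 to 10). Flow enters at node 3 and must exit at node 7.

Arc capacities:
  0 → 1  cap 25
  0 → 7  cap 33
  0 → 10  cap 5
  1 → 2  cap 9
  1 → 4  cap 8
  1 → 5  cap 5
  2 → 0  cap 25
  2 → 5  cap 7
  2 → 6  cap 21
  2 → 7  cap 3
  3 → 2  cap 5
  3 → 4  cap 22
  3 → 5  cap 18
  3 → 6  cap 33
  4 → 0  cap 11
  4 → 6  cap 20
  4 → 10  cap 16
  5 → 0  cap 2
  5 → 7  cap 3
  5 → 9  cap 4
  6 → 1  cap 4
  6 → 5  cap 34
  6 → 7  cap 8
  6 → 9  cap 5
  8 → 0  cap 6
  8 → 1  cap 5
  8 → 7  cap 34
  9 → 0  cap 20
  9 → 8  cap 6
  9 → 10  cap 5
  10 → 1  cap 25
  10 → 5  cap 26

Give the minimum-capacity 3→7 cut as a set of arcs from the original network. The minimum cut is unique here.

augment #1: 3→2→7 push 3
augment #2: 3→5→7 push 3
augment #3: 3→6→7 push 8
augment #4: 3→2→0→7 push 2
augment #5: 3→4→0→7 push 11
augment #6: 3→5→0→7 push 2
augment #7: 3→5→9→0→7 push 4
augment #8: 3→6→9→0→7 push 5
augment #9: 3→6→1→2→0→7 push 4
augment #10: 3→4→10→1→2→0→7 push 5
max flow = 47; residual-reachable set from 3 gives S-side
cut edges (S→T): {(1,2), (3,2), (4,0), (5,0), (5,7), (5,9), (6,7), (6,9)} total cap 47

Min-cut arcs: {(1,2), (3,2), (4,0), (5,0), (5,7), (5,9), (6,7), (6,9)} (total capacity 47)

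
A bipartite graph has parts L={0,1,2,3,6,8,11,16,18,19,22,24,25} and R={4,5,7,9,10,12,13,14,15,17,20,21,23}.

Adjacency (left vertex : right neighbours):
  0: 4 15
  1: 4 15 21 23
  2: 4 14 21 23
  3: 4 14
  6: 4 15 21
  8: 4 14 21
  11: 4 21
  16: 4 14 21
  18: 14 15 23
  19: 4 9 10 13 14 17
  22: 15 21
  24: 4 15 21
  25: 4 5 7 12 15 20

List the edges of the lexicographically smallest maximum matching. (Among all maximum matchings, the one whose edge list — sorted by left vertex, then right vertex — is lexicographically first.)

|M| = 7 (so the lex-smallest maximum matching has 7 edges)
process left vertices in ascending order; for each, take the smallest-labelled available neighbour that still permits 7 edges overall, or leave it unmatched if none does
lex-smallest matching: {0-4, 1-15, 2-14, 6-21, 18-23, 19-9, 25-5}

Lex-smallest maximum matching: {(0,4), (1,15), (2,14), (6,21), (18,23), (19,9), (25,5)}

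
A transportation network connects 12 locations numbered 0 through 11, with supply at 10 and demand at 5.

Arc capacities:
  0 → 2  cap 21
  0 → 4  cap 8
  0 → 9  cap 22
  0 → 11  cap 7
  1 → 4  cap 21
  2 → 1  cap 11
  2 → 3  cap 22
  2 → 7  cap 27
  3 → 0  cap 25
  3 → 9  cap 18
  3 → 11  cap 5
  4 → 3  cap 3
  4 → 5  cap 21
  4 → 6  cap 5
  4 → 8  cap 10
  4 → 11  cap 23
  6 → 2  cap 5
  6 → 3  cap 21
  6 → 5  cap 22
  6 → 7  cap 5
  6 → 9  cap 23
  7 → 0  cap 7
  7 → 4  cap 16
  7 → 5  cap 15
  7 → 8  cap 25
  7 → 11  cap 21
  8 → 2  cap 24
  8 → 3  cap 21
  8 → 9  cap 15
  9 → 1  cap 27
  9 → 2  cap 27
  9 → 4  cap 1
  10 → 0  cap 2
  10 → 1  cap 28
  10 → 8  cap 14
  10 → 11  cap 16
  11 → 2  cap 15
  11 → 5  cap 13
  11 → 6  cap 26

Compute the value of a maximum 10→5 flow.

augment #1: 10→11→5 bottleneck 13, total now 13
augment #2: 10→0→4→5 bottleneck 2, total now 15
augment #3: 10→1→4→5 bottleneck 19, total now 34
augment #4: 10→11→6→5 bottleneck 3, total now 37
augment #5: 10→1→4→6→5 bottleneck 2, total now 39
augment #6: 10→8→2→7→5 bottleneck 14, total now 53

Maximum flow value: 53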